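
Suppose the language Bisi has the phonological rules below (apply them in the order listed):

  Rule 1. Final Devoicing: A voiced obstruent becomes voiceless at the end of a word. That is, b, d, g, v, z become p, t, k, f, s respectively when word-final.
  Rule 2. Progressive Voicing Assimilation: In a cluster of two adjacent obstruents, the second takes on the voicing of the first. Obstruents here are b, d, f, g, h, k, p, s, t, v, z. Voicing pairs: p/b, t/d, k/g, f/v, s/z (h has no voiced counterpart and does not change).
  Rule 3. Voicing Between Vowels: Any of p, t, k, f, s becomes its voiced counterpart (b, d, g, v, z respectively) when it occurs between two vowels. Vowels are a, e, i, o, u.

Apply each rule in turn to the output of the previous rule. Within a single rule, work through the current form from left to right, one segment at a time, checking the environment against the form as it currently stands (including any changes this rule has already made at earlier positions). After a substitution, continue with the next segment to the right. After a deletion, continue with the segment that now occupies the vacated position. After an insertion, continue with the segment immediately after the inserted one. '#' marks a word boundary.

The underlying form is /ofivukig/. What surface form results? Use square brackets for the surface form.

[ovivugik]

Rule 1 Final Devoicing: [ofivukig] → [ofivukik]
Rule 2 Progressive Voicing Assimilation: no change — [ofivukik]
Rule 3 Voicing Between Vowels: [ofivukik] → [ovivugik]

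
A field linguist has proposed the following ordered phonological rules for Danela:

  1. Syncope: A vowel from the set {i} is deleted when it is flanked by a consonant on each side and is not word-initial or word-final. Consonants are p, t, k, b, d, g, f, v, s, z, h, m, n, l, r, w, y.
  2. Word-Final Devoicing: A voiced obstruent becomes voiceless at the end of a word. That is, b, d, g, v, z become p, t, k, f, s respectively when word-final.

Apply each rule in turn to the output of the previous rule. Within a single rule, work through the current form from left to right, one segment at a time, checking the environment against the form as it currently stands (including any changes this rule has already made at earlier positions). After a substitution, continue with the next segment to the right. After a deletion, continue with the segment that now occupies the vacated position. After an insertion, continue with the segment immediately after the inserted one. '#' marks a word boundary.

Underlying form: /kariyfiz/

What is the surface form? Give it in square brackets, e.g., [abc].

1 Syncope: [kariyfiz] → [karyfz]
2 Word-Final Devoicing: [karyfz] → [karyfs]

[karyfs]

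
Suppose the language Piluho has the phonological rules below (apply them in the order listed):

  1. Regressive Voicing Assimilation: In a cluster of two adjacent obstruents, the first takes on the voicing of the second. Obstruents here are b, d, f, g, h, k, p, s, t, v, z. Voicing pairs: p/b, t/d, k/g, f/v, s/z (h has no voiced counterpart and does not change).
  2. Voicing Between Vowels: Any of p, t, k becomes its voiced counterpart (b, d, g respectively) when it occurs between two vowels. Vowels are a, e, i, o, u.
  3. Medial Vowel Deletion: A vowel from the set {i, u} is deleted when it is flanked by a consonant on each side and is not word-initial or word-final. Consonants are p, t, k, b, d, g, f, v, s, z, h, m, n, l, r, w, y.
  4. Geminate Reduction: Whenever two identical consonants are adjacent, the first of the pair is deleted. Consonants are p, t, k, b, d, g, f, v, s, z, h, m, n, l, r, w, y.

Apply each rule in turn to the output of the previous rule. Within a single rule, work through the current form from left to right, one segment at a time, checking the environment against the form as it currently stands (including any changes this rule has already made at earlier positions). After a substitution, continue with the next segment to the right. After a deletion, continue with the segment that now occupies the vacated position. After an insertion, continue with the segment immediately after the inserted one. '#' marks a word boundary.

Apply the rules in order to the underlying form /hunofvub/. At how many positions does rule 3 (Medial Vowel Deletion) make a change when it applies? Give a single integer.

2

1 Regressive Voicing Assimilation: [hunofvub] → [hunovvub]
2 Voicing Between Vowels: no change — [hunovvub]
3 Medial Vowel Deletion: [hunovvub] → [hnovvb]
4 Geminate Reduction: [hnovvb] → [hnovb]
Rule 3 changed 2 position(s).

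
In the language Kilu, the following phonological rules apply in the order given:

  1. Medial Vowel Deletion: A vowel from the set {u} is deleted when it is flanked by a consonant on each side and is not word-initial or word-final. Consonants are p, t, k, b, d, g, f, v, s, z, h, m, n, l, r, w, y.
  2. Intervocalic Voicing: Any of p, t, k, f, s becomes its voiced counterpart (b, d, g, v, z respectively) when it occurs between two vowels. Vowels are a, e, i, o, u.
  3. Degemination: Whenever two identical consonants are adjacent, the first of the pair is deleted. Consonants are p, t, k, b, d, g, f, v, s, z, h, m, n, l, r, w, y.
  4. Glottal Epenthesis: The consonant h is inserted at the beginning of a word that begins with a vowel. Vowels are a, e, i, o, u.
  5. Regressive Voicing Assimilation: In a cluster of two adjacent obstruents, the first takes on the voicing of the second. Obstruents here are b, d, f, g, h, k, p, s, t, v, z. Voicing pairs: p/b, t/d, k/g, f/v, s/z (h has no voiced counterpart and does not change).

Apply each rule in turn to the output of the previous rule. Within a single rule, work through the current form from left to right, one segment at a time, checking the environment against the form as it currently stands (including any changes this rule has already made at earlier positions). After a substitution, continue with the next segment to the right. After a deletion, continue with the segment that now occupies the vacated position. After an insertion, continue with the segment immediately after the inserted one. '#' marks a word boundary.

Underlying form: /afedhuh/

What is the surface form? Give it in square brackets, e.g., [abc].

[haveth]

1 Medial Vowel Deletion: [afedhuh] → [afedhh]
2 Intervocalic Voicing: [afedhh] → [avedhh]
3 Degemination: [avedhh] → [avedh]
4 Glottal Epenthesis: [avedh] → [havedh]
5 Regressive Voicing Assimilation: [havedh] → [haveth]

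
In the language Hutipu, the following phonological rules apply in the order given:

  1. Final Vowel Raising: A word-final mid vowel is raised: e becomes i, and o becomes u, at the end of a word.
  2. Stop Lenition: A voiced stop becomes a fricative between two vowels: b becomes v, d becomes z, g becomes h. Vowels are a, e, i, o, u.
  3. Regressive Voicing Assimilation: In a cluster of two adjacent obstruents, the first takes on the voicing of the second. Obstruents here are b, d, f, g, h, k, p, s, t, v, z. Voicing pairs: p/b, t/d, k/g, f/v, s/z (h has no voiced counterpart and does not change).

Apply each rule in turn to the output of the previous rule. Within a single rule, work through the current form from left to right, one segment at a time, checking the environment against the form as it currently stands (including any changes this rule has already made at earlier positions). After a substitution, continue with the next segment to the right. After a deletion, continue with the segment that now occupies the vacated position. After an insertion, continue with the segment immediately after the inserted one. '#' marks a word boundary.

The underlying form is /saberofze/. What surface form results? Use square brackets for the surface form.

[saverovzi]

1 Final Vowel Raising: [saberofze] → [saberofzi]
2 Stop Lenition: [saberofzi] → [saverofzi]
3 Regressive Voicing Assimilation: [saverofzi] → [saverovzi]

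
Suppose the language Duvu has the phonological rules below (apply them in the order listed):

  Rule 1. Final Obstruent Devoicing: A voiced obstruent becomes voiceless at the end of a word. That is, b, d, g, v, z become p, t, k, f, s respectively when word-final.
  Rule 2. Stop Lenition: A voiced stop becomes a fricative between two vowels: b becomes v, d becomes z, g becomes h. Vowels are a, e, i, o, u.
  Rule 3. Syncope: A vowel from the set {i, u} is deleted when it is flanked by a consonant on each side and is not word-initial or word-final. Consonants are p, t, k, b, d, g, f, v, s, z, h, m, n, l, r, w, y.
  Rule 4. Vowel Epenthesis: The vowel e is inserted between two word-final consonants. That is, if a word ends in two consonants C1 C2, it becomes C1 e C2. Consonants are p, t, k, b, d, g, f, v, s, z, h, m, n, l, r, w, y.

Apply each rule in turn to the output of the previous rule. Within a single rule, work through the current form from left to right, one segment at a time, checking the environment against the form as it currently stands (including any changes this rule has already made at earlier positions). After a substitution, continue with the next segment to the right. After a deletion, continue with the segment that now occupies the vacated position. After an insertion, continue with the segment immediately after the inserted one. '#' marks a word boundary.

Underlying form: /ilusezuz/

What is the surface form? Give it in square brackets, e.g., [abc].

[ilsezes]

Rule 1 Final Obstruent Devoicing: [ilusezuz] → [ilusezus]
Rule 2 Stop Lenition: no change — [ilusezus]
Rule 3 Syncope: [ilusezus] → [ilsezs]
Rule 4 Vowel Epenthesis: [ilsezs] → [ilsezes]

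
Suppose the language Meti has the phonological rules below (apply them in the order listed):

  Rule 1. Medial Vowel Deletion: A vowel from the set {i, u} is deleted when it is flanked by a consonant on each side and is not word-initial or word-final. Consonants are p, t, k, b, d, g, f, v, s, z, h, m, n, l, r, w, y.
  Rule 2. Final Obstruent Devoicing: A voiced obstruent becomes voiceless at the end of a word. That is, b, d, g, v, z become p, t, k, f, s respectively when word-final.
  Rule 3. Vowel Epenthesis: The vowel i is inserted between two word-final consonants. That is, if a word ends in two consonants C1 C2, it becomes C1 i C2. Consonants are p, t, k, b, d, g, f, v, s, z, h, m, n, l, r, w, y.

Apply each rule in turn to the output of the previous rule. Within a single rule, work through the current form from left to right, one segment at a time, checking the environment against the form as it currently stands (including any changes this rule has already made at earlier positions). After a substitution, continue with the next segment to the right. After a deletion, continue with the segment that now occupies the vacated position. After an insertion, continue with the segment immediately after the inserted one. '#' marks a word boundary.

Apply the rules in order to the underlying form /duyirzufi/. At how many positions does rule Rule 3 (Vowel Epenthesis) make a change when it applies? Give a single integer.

0

Rule 1 Medial Vowel Deletion: [duyirzufi] → [dyrzfi]
Rule 2 Final Obstruent Devoicing: no change — [dyrzfi]
Rule 3 Vowel Epenthesis: no change — [dyrzfi]
Rule Rule 3 changed 0 position(s).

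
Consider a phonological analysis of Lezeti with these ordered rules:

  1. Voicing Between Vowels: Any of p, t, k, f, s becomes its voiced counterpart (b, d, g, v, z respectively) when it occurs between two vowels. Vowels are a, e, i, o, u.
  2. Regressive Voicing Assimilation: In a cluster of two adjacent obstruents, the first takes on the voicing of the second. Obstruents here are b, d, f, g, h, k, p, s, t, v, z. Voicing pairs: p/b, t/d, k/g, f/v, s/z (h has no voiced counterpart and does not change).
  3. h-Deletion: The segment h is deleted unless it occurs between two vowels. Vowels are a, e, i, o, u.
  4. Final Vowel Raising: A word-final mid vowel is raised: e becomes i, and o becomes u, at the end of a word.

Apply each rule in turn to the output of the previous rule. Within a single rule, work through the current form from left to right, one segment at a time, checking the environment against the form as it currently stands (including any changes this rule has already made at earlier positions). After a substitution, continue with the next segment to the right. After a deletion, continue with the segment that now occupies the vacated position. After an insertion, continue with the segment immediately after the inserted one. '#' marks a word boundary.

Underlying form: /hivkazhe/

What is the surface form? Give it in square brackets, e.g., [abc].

1 Voicing Between Vowels: no change — [hivkazhe]
2 Regressive Voicing Assimilation: [hivkazhe] → [hifkashe]
3 h-Deletion: [hifkashe] → [ifkase]
4 Final Vowel Raising: [ifkase] → [ifkasi]

[ifkasi]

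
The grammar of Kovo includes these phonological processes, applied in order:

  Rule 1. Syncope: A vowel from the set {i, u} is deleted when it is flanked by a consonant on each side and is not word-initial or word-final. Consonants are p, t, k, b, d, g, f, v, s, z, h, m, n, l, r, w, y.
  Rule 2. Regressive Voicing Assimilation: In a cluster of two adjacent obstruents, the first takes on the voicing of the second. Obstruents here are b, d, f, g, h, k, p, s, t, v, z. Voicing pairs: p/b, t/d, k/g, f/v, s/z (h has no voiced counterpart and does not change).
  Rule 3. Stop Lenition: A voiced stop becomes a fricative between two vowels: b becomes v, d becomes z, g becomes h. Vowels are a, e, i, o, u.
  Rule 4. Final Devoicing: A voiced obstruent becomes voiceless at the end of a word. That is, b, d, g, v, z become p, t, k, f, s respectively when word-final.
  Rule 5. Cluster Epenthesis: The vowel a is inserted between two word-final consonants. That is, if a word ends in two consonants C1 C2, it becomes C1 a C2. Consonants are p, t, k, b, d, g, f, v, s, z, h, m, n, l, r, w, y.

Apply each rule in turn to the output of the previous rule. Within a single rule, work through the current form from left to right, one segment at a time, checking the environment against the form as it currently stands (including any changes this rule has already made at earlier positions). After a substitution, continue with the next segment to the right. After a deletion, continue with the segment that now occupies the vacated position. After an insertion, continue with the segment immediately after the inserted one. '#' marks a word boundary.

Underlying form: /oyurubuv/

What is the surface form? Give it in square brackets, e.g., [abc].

[oyrbaf]

Rule 1 Syncope: [oyurubuv] → [oyrbv]
Rule 2 Regressive Voicing Assimilation: no change — [oyrbv]
Rule 3 Stop Lenition: no change — [oyrbv]
Rule 4 Final Devoicing: [oyrbv] → [oyrbf]
Rule 5 Cluster Epenthesis: [oyrbf] → [oyrbaf]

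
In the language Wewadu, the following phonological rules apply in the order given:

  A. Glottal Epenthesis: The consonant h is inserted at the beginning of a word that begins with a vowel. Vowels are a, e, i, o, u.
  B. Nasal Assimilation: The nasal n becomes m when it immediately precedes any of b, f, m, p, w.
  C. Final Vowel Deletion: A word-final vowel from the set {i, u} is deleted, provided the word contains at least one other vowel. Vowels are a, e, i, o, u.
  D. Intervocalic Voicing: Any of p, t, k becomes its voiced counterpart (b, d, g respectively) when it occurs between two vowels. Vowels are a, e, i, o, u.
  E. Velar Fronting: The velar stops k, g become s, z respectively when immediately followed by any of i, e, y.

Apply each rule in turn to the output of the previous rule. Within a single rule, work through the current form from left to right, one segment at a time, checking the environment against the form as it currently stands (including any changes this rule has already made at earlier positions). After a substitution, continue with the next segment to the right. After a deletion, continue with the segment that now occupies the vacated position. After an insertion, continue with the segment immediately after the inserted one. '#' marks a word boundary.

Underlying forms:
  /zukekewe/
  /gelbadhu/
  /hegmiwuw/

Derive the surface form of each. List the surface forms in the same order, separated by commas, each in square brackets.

/zukekewe/:
  A Glottal Epenthesis: no change — [zukekewe]
  B Nasal Assimilation: no change — [zukekewe]
  C Final Vowel Deletion: no change — [zukekewe]
  D Intervocalic Voicing: [zukekewe] → [zugegewe]
  E Velar Fronting: [zugegewe] → [zuzezewe]
/gelbadhu/:
  A Glottal Epenthesis: no change — [gelbadhu]
  B Nasal Assimilation: no change — [gelbadhu]
  C Final Vowel Deletion: [gelbadhu] → [gelbadh]
  D Intervocalic Voicing: no change — [gelbadh]
  E Velar Fronting: [gelbadh] → [zelbadh]
/hegmiwuw/:
  A Glottal Epenthesis: no change — [hegmiwuw]
  B Nasal Assimilation: no change — [hegmiwuw]
  C Final Vowel Deletion: no change — [hegmiwuw]
  D Intervocalic Voicing: no change — [hegmiwuw]
  E Velar Fronting: no change — [hegmiwuw]

[zuzezewe], [zelbadh], [hegmiwuw]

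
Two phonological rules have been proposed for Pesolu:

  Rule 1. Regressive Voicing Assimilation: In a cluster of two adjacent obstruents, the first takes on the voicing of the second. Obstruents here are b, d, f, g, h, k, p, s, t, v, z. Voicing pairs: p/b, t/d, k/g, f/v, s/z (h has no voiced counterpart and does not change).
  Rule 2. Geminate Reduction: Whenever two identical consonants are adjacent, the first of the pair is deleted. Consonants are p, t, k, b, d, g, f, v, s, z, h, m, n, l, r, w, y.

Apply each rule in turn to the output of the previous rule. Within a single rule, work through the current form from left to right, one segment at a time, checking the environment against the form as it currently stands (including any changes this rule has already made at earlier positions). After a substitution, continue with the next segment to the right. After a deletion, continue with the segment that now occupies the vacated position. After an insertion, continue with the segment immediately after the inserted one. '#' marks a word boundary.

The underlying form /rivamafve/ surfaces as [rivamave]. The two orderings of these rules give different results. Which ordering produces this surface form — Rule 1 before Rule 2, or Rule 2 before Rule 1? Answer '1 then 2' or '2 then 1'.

1 then 2

Order 1 then 2:
  1 Regressive Voicing Assimilation: [rivamafve] → [rivamavve]
  2 Geminate Reduction: [rivamavve] → [rivamave]
  result: [rivamave]
Order 2 then 1:
  2 Geminate Reduction: no change — [rivamafve]
  1 Regressive Voicing Assimilation: [rivamafve] → [rivamavve]
  result: [rivamavve]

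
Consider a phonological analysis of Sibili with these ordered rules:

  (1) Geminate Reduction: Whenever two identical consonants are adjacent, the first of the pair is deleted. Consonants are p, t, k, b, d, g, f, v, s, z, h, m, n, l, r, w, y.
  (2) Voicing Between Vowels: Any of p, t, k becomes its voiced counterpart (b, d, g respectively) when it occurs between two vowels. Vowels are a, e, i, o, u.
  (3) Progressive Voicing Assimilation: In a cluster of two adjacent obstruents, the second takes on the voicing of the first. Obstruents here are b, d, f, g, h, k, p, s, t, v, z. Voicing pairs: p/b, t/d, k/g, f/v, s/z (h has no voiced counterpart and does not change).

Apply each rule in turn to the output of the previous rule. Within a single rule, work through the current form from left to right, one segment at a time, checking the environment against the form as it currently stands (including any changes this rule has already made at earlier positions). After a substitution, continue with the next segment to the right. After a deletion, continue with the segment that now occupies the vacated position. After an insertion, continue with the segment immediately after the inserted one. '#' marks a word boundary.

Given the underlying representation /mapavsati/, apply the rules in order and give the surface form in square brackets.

(1) Geminate Reduction: no change — [mapavsati]
(2) Voicing Between Vowels: [mapavsati] → [mabavsadi]
(3) Progressive Voicing Assimilation: [mabavsadi] → [mabavzadi]

[mabavzadi]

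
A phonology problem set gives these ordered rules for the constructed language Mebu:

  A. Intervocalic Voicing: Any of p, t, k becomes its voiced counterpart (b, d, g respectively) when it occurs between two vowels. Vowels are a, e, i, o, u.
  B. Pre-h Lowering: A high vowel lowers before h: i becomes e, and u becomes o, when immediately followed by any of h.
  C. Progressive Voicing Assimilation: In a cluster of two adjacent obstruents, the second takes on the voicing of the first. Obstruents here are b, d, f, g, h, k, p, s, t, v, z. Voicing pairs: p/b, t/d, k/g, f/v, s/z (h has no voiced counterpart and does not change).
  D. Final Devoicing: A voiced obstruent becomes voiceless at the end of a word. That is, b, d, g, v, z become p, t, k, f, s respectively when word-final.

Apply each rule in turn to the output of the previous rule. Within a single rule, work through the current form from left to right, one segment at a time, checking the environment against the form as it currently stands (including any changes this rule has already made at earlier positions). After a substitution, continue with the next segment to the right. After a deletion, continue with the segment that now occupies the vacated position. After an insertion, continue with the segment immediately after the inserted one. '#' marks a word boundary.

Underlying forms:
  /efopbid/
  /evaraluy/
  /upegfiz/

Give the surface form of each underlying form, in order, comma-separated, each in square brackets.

/efopbid/:
  A Intervocalic Voicing: no change — [efopbid]
  B Pre-h Lowering: no change — [efopbid]
  C Progressive Voicing Assimilation: [efopbid] → [efoppid]
  D Final Devoicing: [efoppid] → [efoppit]
/evaraluy/:
  A Intervocalic Voicing: no change — [evaraluy]
  B Pre-h Lowering: no change — [evaraluy]
  C Progressive Voicing Assimilation: no change — [evaraluy]
  D Final Devoicing: no change — [evaraluy]
/upegfiz/:
  A Intervocalic Voicing: [upegfiz] → [ubegfiz]
  B Pre-h Lowering: no change — [ubegfiz]
  C Progressive Voicing Assimilation: [ubegfiz] → [ubegviz]
  D Final Devoicing: [ubegviz] → [ubegvis]

[efoppit], [evaraluy], [ubegvis]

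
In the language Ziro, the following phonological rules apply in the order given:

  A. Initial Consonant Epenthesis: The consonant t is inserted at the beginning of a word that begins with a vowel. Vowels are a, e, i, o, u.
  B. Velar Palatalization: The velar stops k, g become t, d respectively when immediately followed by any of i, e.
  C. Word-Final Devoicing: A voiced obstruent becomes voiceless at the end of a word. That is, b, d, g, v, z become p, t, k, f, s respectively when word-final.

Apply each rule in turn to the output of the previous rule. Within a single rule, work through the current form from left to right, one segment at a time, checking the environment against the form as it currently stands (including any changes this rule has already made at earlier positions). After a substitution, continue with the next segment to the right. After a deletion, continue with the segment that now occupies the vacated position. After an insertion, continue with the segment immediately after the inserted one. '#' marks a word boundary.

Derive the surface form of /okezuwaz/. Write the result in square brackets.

[totezuwas]

A Initial Consonant Epenthesis: [okezuwaz] → [tokezuwaz]
B Velar Palatalization: [tokezuwaz] → [totezuwaz]
C Word-Final Devoicing: [totezuwaz] → [totezuwas]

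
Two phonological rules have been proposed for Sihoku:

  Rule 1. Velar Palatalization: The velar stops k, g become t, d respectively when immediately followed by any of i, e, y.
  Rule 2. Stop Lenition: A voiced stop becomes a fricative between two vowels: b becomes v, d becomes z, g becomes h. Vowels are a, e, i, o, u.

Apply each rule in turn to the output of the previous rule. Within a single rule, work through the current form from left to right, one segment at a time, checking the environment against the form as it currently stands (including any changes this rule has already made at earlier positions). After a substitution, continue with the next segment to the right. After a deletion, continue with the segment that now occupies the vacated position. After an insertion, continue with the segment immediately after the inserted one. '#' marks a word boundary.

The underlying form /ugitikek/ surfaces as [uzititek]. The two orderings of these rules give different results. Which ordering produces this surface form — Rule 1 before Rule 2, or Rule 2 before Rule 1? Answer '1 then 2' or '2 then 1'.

1 then 2

Order 1 then 2:
  1 Velar Palatalization: [ugitikek] → [udititek]
  2 Stop Lenition: [udititek] → [uzititek]
  result: [uzititek]
Order 2 then 1:
  2 Stop Lenition: [ugitikek] → [uhitikek]
  1 Velar Palatalization: [uhitikek] → [uhititek]
  result: [uhititek]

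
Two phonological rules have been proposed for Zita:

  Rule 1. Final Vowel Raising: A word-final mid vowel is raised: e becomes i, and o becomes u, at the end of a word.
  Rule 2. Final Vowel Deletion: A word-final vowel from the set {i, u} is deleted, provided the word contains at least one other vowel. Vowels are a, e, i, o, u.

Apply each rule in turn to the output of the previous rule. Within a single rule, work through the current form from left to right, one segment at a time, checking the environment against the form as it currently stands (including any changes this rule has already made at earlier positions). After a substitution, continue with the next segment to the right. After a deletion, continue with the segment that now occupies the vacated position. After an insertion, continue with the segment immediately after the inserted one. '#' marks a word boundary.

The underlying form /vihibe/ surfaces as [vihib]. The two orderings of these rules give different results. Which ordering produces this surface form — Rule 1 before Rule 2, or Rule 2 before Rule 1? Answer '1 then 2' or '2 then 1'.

Order 1 then 2:
  1 Final Vowel Raising: [vihibe] → [vihibi]
  2 Final Vowel Deletion: [vihibi] → [vihib]
  result: [vihib]
Order 2 then 1:
  2 Final Vowel Deletion: no change — [vihibe]
  1 Final Vowel Raising: [vihibe] → [vihibi]
  result: [vihibi]

1 then 2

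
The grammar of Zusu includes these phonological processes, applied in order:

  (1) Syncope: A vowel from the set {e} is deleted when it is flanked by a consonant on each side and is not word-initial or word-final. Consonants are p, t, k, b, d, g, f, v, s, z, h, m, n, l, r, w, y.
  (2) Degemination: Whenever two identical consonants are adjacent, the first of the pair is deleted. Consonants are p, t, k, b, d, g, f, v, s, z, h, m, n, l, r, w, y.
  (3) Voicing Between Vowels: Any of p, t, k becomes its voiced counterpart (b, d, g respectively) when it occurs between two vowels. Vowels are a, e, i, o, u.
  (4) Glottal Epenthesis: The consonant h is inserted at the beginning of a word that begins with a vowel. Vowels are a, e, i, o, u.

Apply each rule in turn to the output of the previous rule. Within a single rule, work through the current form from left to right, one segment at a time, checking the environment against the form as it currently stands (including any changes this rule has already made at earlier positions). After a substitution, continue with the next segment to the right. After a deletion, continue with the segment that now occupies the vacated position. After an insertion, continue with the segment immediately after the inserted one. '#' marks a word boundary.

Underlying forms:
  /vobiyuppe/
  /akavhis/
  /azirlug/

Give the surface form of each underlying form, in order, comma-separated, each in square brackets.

/vobiyuppe/:
  (1) Syncope: no change — [vobiyuppe]
  (2) Degemination: [vobiyuppe] → [vobiyupe]
  (3) Voicing Between Vowels: [vobiyupe] → [vobiyube]
  (4) Glottal Epenthesis: no change — [vobiyube]
/akavhis/:
  (1) Syncope: no change — [akavhis]
  (2) Degemination: no change — [akavhis]
  (3) Voicing Between Vowels: [akavhis] → [agavhis]
  (4) Glottal Epenthesis: [agavhis] → [hagavhis]
/azirlug/:
  (1) Syncope: no change — [azirlug]
  (2) Degemination: no change — [azirlug]
  (3) Voicing Between Vowels: no change — [azirlug]
  (4) Glottal Epenthesis: [azirlug] → [hazirlug]

[vobiyube], [hagavhis], [hazirlug]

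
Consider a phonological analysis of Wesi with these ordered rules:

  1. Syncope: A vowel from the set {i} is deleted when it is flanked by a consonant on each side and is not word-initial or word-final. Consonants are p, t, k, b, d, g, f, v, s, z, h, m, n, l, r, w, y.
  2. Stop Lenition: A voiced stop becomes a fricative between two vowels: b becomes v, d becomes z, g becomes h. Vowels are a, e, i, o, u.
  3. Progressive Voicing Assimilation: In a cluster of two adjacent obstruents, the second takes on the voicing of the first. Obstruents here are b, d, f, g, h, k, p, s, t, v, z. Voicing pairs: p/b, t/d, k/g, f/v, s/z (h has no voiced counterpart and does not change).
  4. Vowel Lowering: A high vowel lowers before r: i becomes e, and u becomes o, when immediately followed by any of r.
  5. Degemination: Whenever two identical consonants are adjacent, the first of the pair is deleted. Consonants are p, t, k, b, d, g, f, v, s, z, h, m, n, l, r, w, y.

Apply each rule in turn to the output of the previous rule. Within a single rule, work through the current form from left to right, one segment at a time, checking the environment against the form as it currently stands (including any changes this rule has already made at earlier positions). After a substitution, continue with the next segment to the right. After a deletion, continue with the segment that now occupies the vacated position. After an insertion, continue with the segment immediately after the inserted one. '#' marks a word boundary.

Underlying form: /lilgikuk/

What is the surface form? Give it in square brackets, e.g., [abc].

[lguk]

1 Syncope: [lilgikuk] → [llgkuk]
2 Stop Lenition: no change — [llgkuk]
3 Progressive Voicing Assimilation: [llgkuk] → [llgguk]
4 Vowel Lowering: no change — [llgguk]
5 Degemination: [llgguk] → [lguk]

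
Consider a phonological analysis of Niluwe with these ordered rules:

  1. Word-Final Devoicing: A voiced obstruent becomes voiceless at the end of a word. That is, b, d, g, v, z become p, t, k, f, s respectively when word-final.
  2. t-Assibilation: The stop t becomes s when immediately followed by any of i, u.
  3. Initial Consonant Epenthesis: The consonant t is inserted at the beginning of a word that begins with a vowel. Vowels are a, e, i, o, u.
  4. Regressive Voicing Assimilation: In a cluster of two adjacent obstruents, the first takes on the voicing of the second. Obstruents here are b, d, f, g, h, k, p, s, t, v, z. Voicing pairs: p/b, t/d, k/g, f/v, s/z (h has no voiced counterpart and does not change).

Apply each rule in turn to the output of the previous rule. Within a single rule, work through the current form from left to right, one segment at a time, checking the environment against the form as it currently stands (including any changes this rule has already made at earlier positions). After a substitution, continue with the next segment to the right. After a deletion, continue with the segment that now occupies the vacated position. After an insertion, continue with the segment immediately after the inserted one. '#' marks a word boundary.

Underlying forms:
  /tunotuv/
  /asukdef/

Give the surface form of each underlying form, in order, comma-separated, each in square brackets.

[sunosuf], [tasugdef]

/tunotuv/:
  1 Word-Final Devoicing: [tunotuv] → [tunotuf]
  2 t-Assibilation: [tunotuf] → [sunosuf]
  3 Initial Consonant Epenthesis: no change — [sunosuf]
  4 Regressive Voicing Assimilation: no change — [sunosuf]
/asukdef/:
  1 Word-Final Devoicing: no change — [asukdef]
  2 t-Assibilation: no change — [asukdef]
  3 Initial Consonant Epenthesis: [asukdef] → [tasukdef]
  4 Regressive Voicing Assimilation: [tasukdef] → [tasugdef]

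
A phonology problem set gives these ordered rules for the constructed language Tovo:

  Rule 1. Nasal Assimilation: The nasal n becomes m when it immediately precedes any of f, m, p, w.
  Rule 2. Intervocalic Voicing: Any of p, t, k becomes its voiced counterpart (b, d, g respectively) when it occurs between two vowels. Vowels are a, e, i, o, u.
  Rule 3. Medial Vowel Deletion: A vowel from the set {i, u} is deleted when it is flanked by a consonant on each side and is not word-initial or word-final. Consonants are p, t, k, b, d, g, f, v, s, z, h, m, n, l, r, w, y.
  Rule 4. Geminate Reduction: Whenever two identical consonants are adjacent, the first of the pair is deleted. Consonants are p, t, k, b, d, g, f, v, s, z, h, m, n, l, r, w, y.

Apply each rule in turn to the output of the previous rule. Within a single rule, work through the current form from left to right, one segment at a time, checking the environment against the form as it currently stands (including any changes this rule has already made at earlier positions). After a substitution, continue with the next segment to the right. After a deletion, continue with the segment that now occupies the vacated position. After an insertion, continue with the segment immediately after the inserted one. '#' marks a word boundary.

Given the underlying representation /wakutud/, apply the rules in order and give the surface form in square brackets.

[wagd]

Rule 1 Nasal Assimilation: no change — [wakutud]
Rule 2 Intervocalic Voicing: [wakutud] → [wagudud]
Rule 3 Medial Vowel Deletion: [wagudud] → [wagdd]
Rule 4 Geminate Reduction: [wagdd] → [wagd]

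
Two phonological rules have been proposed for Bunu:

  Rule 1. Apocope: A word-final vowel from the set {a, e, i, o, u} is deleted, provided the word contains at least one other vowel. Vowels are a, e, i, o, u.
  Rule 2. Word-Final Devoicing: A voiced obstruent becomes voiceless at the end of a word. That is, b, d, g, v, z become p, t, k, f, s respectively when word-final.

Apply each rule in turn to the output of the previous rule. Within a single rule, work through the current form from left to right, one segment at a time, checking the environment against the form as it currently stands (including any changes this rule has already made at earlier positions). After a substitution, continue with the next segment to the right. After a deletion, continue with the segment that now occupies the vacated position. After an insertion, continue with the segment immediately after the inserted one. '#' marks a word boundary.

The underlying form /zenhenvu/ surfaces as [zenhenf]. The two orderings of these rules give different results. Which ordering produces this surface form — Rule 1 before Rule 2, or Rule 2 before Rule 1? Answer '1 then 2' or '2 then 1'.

Order 1 then 2:
  1 Apocope: [zenhenvu] → [zenhenv]
  2 Word-Final Devoicing: [zenhenv] → [zenhenf]
  result: [zenhenf]
Order 2 then 1:
  2 Word-Final Devoicing: no change — [zenhenvu]
  1 Apocope: [zenhenvu] → [zenhenv]
  result: [zenhenv]

1 then 2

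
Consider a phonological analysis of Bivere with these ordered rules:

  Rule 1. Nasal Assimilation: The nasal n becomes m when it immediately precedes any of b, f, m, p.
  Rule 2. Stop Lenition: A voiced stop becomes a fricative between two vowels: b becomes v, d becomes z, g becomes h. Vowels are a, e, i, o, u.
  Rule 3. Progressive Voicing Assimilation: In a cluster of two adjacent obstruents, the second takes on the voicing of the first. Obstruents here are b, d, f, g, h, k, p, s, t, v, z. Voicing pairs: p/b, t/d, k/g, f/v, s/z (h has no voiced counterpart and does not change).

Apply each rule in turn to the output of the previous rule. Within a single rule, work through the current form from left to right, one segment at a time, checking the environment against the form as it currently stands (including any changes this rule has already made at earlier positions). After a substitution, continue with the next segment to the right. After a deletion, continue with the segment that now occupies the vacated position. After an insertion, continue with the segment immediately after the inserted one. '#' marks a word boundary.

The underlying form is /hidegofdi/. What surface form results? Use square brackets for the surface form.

[hizehofti]

Rule 1 Nasal Assimilation: no change — [hidegofdi]
Rule 2 Stop Lenition: [hidegofdi] → [hizehofdi]
Rule 3 Progressive Voicing Assimilation: [hizehofdi] → [hizehofti]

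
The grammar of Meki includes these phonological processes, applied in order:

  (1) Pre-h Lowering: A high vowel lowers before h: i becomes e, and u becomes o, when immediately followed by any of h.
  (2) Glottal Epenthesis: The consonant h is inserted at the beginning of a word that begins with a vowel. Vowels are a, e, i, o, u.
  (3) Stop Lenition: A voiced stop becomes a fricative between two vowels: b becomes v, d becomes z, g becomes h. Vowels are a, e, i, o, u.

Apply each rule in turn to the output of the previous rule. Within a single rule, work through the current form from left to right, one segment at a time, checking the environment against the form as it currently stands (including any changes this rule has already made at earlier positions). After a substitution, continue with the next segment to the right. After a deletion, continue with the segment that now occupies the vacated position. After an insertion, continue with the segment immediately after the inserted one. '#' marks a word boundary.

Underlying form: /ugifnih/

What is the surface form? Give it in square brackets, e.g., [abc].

[huhifneh]

(1) Pre-h Lowering: [ugifnih] → [ugifneh]
(2) Glottal Epenthesis: [ugifneh] → [hugifneh]
(3) Stop Lenition: [hugifneh] → [huhifneh]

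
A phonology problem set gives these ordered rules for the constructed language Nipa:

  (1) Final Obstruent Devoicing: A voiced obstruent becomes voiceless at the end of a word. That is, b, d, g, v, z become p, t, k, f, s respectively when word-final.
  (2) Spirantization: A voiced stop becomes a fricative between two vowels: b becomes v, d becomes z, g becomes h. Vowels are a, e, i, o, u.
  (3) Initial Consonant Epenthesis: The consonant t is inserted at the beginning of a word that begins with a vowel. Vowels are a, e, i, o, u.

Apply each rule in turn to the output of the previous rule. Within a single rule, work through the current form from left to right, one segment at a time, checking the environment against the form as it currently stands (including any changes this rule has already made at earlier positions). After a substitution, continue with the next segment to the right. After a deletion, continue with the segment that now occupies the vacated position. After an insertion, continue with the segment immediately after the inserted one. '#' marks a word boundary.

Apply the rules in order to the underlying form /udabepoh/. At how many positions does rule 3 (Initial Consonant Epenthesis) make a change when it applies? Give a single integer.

1

(1) Final Obstruent Devoicing: no change — [udabepoh]
(2) Spirantization: [udabepoh] → [uzavepoh]
(3) Initial Consonant Epenthesis: [uzavepoh] → [tuzavepoh]
Rule 3 changed 1 position(s).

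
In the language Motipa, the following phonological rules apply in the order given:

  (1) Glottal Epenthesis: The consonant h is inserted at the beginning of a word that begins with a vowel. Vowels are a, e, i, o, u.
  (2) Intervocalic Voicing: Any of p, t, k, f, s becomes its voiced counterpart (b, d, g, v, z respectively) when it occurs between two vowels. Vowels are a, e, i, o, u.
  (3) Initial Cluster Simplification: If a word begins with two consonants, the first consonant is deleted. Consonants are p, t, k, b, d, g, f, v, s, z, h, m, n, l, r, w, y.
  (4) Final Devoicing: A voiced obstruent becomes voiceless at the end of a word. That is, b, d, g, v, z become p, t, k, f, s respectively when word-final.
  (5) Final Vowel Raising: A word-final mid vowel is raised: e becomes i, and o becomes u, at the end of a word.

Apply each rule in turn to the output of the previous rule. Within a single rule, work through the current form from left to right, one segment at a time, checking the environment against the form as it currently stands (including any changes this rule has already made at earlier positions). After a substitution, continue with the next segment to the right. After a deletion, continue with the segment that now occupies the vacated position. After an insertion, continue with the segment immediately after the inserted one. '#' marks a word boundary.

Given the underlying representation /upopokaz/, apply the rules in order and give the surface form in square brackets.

[hubobogas]

(1) Glottal Epenthesis: [upopokaz] → [hupopokaz]
(2) Intervocalic Voicing: [hupopokaz] → [hubobogaz]
(3) Initial Cluster Simplification: no change — [hubobogaz]
(4) Final Devoicing: [hubobogaz] → [hubobogas]
(5) Final Vowel Raising: no change — [hubobogas]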